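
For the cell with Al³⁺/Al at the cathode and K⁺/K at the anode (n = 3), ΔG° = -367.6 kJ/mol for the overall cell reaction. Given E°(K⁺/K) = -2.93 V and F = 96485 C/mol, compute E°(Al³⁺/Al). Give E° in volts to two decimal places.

E°cell = −ΔG°/(nF) = −(-367.6×10³)/((3)(96485)) = +1.270 V.
Since Al³⁺/Al is the cathode and K⁺/K the anode, E°cell = E°(Al³⁺/Al) − E°(K⁺/K).
So E°(Al³⁺/Al) = E°cell + E°(K⁺/K) = +1.270 + (-2.93) = -1.66 V.

-1.66 V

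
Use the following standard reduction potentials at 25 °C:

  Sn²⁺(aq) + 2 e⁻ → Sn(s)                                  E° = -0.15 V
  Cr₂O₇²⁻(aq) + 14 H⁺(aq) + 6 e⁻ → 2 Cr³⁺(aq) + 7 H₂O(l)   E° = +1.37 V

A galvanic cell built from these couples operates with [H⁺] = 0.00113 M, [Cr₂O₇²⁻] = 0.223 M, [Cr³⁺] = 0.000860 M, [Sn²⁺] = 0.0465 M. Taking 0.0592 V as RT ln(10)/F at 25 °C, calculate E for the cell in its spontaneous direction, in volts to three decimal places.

Cr₂O₇²⁻/Cr³⁺ is the cathode (higher E°), Sn²⁺/Sn the anode: E°cell = +1.37 − (-0.15) = +1.52 V, n = 6.
Overall: Cr₂O₇²⁻(aq) + 14 H⁺(aq) + 3 Sn(s) → 2 Cr³⁺(aq) + 7 H₂O(l) + 3 Sn²⁺(aq)
Q = [Cr³⁺]^2·[Sn²⁺]^3 / ([Cr₂O₇²⁻]·[H⁺]^14); log Q = 31.780.
E = E° − (0.0592/n) log Q = +1.52 − (0.0592/6)(31.780) = +1.206 V.

+1.206 V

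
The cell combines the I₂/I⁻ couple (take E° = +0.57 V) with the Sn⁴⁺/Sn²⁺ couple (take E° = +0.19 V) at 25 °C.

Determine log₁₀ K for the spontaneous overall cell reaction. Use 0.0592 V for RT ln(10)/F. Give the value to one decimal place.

Cathode: I₂/I⁻; anode: Sn⁴⁺/Sn²⁺. E°cell = +0.38 V, n = 2.
log K = nE°cell / 0.0592 = (2)(+0.38) / 0.0592 = 12.8.

12.8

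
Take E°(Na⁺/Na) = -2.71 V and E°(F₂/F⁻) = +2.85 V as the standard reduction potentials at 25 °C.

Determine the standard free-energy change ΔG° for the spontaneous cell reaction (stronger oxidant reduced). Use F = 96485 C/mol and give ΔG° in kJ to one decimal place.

F₂/F⁻ (E° = +2.85 V) is the cathode; Na⁺/Na (E° = -2.71 V) is the anode, so E°cell = +5.56 V.
Balancing electrons gives n = 2 (lcm of 2 and 1).
ΔG° = −nFE° = −(2)(96485)(+5.56) = -1,072,913 J = -1072.9 kJ.

-1072.9 kJ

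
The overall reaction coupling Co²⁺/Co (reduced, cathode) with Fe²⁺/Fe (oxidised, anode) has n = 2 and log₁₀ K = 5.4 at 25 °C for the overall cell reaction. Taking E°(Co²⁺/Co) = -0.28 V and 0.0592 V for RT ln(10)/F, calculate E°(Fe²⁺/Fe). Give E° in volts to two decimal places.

E°cell = (0.0592/n)·log K = (0.0592/2)(5.4) = +0.160 V.
Since Co²⁺/Co is the cathode and Fe²⁺/Fe the anode, E°cell = E°(Co²⁺/Co) − E°(Fe²⁺/Fe).
So E°(Fe²⁺/Fe) = E°(Co²⁺/Co) − E°cell = (-0.28) − (+0.160) = -0.44 V.

-0.44 V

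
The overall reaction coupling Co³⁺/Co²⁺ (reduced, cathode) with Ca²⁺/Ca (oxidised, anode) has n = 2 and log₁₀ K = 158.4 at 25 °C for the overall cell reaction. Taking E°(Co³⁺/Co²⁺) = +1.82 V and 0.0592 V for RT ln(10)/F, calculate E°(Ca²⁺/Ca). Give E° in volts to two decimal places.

-2.87 V

E°cell = (0.0592/n)·log K = (0.0592/2)(158.4) = +4.689 V.
Since Co³⁺/Co²⁺ is the cathode and Ca²⁺/Ca the anode, E°cell = E°(Co³⁺/Co²⁺) − E°(Ca²⁺/Ca).
So E°(Ca²⁺/Ca) = E°(Co³⁺/Co²⁺) − E°cell = (+1.82) − (+4.689) = -2.87 V.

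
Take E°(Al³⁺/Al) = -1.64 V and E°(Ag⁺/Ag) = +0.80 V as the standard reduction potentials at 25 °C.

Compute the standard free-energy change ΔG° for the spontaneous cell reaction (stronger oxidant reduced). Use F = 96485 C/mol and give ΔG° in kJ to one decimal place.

-706.3 kJ

Ag⁺/Ag (E° = +0.80 V) is the cathode; Al³⁺/Al (E° = -1.64 V) is the anode, so E°cell = +2.44 V.
Balancing electrons gives n = 3 (lcm of 1 and 3).
ΔG° = −nFE° = −(3)(96485)(+2.44) = -706,270 J = -706.3 kJ.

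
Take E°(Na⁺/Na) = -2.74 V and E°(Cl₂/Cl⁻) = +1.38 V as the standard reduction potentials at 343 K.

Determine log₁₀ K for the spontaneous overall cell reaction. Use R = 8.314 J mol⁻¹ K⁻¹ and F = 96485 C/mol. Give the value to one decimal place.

Cathode: Cl₂/Cl⁻; anode: Na⁺/Na. E°cell = (+1.38) − (-2.74) = +4.12 V, with n = 2.
ΔG° = −nFE° = −RT ln K, so ln K = nFE°/(RT) = (2)(96485)(+4.12) / ((8.314)(343)) = 278.794.
log₁₀ K = 278.794 / ln 10 = 121.1.

121.1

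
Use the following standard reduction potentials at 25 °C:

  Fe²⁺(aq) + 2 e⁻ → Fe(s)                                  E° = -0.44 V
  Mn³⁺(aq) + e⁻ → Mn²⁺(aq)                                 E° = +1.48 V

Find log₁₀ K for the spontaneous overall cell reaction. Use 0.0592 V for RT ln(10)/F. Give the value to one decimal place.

Cathode: Mn³⁺/Mn²⁺; anode: Fe²⁺/Fe. E°cell = +1.92 V, n = 2.
log K = nE°cell / 0.0592 = (2)(+1.92) / 0.0592 = 64.9.

64.9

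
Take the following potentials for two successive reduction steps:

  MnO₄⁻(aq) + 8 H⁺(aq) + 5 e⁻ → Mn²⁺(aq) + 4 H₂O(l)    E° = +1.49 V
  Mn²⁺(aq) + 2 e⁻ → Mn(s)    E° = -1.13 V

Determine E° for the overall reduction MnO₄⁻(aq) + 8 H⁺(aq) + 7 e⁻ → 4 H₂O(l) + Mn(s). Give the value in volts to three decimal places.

+0.741 V

Adding the free-energy changes (−nFE°) of the two steps gives −n₃FE°₃ = −n₁FE°₁ − n₂FE°₂.
E°₃ = (5×+1.49 + 2×-1.13) / 7 = (+5.190) / 7 = +0.741 V.
E° values themselves are not directly additive — weighting by electron count is essential.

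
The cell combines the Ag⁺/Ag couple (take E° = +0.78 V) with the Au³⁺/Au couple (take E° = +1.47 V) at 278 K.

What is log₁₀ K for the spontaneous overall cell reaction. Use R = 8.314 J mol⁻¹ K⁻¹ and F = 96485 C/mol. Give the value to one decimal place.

37.5

Cathode: Au³⁺/Au; anode: Ag⁺/Ag. E°cell = (+1.47) − (+0.78) = +0.69 V, with n = 3.
ΔG° = −nFE° = −RT ln K, so ln K = nFE°/(RT) = (3)(96485)(+0.69) / ((8.314)(278)) = 86.412.
log₁₀ K = 86.412 / ln 10 = 37.5.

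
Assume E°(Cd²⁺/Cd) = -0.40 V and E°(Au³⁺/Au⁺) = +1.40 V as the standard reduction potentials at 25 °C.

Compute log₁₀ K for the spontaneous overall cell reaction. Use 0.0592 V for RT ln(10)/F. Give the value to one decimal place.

60.8

Cathode: Au³⁺/Au⁺; anode: Cd²⁺/Cd. E°cell = +1.80 V, n = 2.
log K = nE°cell / 0.0592 = (2)(+1.80) / 0.0592 = 60.8.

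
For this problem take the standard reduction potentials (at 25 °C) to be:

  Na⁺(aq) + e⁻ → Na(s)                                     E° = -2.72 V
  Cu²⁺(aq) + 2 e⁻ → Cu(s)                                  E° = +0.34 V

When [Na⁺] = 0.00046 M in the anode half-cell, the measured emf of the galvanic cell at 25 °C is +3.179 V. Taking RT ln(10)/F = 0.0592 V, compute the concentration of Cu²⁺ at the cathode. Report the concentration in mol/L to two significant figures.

0.0022 M

Cu²⁺/Cu is the cathode, Na⁺/Na the anode: E°cell = +3.06 V, n = 2.
Overall reaction: Cu²⁺(aq) + 2 Na(s) → Cu(s) + 2 Na⁺(aq); Q = [Na⁺]^2/[Cu²⁺]^1.
From E = E° − (0.0592/n) log Q: log Q = (E° − E)·n/0.0592 = (+3.06 − (+3.179))·2/0.0592 = -4.0203.
So 1·log[Cu²⁺] = 2·log(0.00046) − log Q = -6.6745 − (-4.0203) = -2.6542; [Cu²⁺] = 10^(-2.6542) ≈ 0.0022 M.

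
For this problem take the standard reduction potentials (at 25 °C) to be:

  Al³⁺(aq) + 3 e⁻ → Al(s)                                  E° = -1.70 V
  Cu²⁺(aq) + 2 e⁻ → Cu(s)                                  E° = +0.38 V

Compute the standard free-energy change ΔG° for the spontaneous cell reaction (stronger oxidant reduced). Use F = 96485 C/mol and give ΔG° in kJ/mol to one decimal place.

-1204.1 kJ/mol

Cu²⁺/Cu (E° = +0.38 V) is the cathode; Al³⁺/Al (E° = -1.70 V) is the anode, so E°cell = +2.08 V.
Balancing electrons gives n = 6 (lcm of 2 and 3).
ΔG° = −nFE° = −(6)(96485)(+2.08) = -1,204,133 J = -1204.1 kJ/mol.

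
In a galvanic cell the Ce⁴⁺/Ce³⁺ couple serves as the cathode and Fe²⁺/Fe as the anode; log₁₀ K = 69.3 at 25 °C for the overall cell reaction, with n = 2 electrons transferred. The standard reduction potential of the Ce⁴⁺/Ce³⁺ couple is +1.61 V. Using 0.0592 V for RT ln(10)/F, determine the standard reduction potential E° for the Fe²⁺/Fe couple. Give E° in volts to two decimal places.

-0.44 V

E°cell = (0.0592/n)·log K = (0.0592/2)(69.3) = +2.051 V.
Since Ce⁴⁺/Ce³⁺ is the cathode and Fe²⁺/Fe the anode, E°cell = E°(Ce⁴⁺/Ce³⁺) − E°(Fe²⁺/Fe).
So E°(Fe²⁺/Fe) = E°(Ce⁴⁺/Ce³⁺) − E°cell = (+1.61) − (+2.051) = -0.44 V.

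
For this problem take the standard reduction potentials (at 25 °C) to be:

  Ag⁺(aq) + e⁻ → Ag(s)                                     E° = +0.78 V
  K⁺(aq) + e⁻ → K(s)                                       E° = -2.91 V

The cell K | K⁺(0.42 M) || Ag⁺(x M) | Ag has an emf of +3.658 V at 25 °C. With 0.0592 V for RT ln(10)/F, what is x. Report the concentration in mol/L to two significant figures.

0.12 M

Ag⁺/Ag is the cathode, K⁺/K the anode: E°cell = +3.69 V, n = 1.
Overall reaction: Ag⁺(aq) + K(s) → Ag(s) + K⁺(aq); Q = [K⁺]^1/[Ag⁺]^1.
From E = E° − (0.0592/n) log Q: log Q = (E° − E)·n/0.0592 = (+3.69 − (+3.658))·1/0.0592 = 0.5405.
So 1·log[Ag⁺] = 1·log(0.42) − log Q = -0.3768 − (0.5405) = -0.9173; [Ag⁺] = 10^(-0.9173) ≈ 0.12 M.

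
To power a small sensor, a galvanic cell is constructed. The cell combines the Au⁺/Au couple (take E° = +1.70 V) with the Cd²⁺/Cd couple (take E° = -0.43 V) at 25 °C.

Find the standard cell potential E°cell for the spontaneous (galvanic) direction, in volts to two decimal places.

The Au⁺/Au couple has the higher reduction potential, so it is the cathode; Cd²⁺/Cd is oxidised at the anode.
E°cell = E°(cathode) − E°(anode) = (+1.70) − (-0.43) = +2.13 V.

+2.13 V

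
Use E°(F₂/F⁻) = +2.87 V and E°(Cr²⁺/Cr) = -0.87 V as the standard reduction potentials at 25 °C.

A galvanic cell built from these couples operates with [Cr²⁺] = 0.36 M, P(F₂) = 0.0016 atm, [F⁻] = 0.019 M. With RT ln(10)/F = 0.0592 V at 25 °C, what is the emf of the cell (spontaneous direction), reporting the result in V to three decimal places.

F₂/F⁻ is the cathode (higher E°), Cr²⁺/Cr the anode: E°cell = +2.87 − (-0.87) = +3.74 V, n = 2.
Overall: F₂(g) + Cr(s) → 2 F⁻(aq) + Cr²⁺(aq)
Q = [F⁻]^2·[Cr²⁺] / (P(F₂)); log Q = -1.090.
E = E° − (0.0592/n) log Q = +3.74 − (0.0592/2)(-1.090) = +3.772 V.

+3.772 V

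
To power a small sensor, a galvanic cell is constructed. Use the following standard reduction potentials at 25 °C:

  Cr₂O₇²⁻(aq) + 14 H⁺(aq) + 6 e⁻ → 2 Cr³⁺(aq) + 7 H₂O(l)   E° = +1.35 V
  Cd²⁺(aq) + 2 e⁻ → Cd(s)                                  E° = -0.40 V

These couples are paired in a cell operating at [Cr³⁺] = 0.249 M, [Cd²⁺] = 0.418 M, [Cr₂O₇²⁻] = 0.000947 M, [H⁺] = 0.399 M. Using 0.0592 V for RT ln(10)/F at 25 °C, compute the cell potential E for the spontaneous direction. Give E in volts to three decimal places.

Cr₂O₇²⁻/Cr³⁺ is the cathode (higher E°), Cd²⁺/Cd the anode: E°cell = +1.35 − (-0.40) = +1.75 V, n = 6.
Overall: Cr₂O₇²⁻(aq) + 14 H⁺(aq) + 3 Cd(s) → 2 Cr³⁺(aq) + 7 H₂O(l) + 3 Cd²⁺(aq)
Q = [Cr³⁺]^2·[Cd²⁺]^3 / ([Cr₂O₇²⁻]·[H⁺]^14); log Q = 6.266.
E = E° − (0.0592/n) log Q = +1.75 − (0.0592/6)(6.266) = +1.688 V.

+1.688 V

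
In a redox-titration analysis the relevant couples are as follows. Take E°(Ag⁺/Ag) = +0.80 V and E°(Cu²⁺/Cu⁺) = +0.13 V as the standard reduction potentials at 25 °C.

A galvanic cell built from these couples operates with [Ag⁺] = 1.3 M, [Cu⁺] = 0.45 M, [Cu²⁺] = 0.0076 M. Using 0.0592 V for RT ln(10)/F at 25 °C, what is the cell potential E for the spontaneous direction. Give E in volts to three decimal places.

+0.782 V

Ag⁺/Ag is the cathode (higher E°), Cu²⁺/Cu⁺ the anode: E°cell = +0.80 − (+0.13) = +0.67 V, n = 1.
Overall: Ag⁺(aq) + Cu⁺(aq) → Ag(s) + Cu²⁺(aq)
Q = [Cu²⁺] / ([Ag⁺]·[Cu⁺]); log Q = -1.886.
E = E° − (0.0592/n) log Q = +0.67 − (0.0592/1)(-1.886) = +0.782 V.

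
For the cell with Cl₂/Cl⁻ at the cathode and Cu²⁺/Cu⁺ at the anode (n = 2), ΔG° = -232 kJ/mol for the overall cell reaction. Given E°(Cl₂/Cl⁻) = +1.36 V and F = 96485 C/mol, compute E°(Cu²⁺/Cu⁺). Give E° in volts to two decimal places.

E°cell = −ΔG°/(nF) = −(-232×10³)/((2)(96485)) = +1.202 V.
Since Cl₂/Cl⁻ is the cathode and Cu²⁺/Cu⁺ the anode, E°cell = E°(Cl₂/Cl⁻) − E°(Cu²⁺/Cu⁺).
So E°(Cu²⁺/Cu⁺) = E°(Cl₂/Cl⁻) − E°cell = (+1.36) − (+1.202) = +0.16 V.

+0.16 V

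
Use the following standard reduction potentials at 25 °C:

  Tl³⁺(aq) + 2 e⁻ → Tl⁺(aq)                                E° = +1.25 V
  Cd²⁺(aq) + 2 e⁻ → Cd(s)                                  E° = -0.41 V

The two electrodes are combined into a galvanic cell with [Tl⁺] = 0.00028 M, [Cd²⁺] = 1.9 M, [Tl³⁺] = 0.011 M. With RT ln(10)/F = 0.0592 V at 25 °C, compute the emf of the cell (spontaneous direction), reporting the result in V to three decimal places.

Tl³⁺/Tl⁺ is the cathode (higher E°), Cd²⁺/Cd the anode: E°cell = +1.25 − (-0.41) = +1.66 V, n = 2.
Overall: Tl³⁺(aq) + Cd(s) → Tl⁺(aq) + Cd²⁺(aq)
Q = [Tl⁺]·[Cd²⁺] / ([Tl³⁺]); log Q = -1.315.
E = E° − (0.0592/n) log Q = +1.66 − (0.0592/2)(-1.315) = +1.699 V.

+1.699 V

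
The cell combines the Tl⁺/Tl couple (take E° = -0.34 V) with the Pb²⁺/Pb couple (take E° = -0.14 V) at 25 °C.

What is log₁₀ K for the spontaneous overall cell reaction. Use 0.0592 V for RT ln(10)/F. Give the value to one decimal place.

Cathode: Pb²⁺/Pb; anode: Tl⁺/Tl. E°cell = +0.20 V, n = 2.
log K = nE°cell / 0.0592 = (2)(+0.20) / 0.0592 = 6.8.

6.8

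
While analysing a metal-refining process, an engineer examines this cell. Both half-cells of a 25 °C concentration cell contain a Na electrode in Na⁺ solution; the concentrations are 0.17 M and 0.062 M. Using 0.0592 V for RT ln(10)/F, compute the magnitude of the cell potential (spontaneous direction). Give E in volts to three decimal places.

+0.026 V

For a concentration cell E°cell = 0. The 0.17 M side is the cathode (reduction is favoured where [Na⁺] is higher).
With n = 1, E = −(0.0592/1) log([Na⁺]ₐₙ/[Na⁺]꜀ₐₜ) = −(0.0592/1) log(0.062/0.17) = −(0.0592/1)(-0.438) = +0.026 V.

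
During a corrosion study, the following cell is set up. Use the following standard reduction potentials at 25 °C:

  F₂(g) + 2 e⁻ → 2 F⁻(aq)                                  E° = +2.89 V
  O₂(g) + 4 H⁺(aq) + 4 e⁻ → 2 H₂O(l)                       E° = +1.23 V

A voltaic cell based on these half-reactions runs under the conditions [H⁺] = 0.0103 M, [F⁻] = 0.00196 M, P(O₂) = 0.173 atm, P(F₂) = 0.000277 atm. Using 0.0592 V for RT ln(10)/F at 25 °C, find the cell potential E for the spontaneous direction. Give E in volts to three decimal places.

F₂/F⁻ is the cathode (higher E°), O₂/H₂O the anode: E°cell = +2.89 − (+1.23) = +1.66 V, n = 4.
Overall: 2 F₂(g) + 2 H₂O(l) → 4 F⁻(aq) + O₂(g) + 4 H⁺(aq)
Q = [F⁻]^4·P(O₂)·[H⁺]^4 / (P(F₂)^2); log Q = -12.427.
E = E° − (0.0592/n) log Q = +1.66 − (0.0592/4)(-12.427) = +1.844 V.

+1.844 V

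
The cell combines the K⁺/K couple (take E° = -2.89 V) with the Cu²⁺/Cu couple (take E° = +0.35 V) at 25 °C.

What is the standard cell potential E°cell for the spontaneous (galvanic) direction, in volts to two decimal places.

+3.24 V

The Cu²⁺/Cu couple has the higher reduction potential, so it is the cathode; K⁺/K is oxidised at the anode.
E°cell = E°(cathode) − E°(anode) = (+0.35) − (-2.89) = +3.24 V.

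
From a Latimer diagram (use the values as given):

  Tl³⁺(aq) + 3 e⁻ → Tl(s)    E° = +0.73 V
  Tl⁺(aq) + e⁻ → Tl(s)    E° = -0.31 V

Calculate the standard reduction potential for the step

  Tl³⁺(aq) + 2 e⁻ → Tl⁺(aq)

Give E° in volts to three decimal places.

+1.250 V

Sequential free energies add, so n₃E°₃ = n₁E°₁ + n₂E°₂.
With n₃ = 3, and the known step contributing 1×(-0.31) V, the unknown satisfies 2·E° = 3×(+0.73) − 1×(-0.31) = +2.500.
E° = +2.500 / 2 = +1.250 V.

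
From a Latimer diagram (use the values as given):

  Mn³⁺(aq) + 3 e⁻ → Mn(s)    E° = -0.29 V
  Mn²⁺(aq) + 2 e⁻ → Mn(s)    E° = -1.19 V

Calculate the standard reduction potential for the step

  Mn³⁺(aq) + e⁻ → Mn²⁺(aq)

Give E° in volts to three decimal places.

+1.510 V

Sequential free energies add, so n₃E°₃ = n₁E°₁ + n₂E°₂.
With n₃ = 3, and the known step contributing 2×(-1.19) V, the unknown satisfies 1·E° = 3×(-0.29) − 2×(-1.19) = +1.510.
E° = +1.510 / 1 = +1.510 V.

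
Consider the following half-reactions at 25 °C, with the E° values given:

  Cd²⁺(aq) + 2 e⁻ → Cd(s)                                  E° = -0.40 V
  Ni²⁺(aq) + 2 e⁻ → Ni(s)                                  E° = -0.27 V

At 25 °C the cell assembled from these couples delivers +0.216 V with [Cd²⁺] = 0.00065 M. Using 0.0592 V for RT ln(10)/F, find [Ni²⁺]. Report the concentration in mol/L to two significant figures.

Ni²⁺/Ni is the cathode, Cd²⁺/Cd the anode: E°cell = +0.13 V, n = 2.
Overall reaction: Ni²⁺(aq) + Cd(s) → Ni(s) + Cd²⁺(aq); Q = [Cd²⁺]^1/[Ni²⁺]^1.
From E = E° − (0.0592/n) log Q: log Q = (E° − E)·n/0.0592 = (+0.13 − (+0.216))·2/0.0592 = -2.9054.
So 1·log[Ni²⁺] = 1·log(0.00065) − log Q = -3.1871 − (-2.9054) = -0.2817; [Ni²⁺] = 10^(-0.2817) ≈ 0.52 M.

0.52 M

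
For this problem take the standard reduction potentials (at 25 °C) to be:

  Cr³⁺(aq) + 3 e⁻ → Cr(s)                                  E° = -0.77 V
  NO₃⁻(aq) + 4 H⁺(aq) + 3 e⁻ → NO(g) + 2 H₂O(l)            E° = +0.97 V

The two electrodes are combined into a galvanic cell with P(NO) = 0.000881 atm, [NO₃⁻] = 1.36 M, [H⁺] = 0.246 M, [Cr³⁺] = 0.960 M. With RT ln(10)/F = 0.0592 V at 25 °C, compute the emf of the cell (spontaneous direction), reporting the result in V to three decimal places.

NO₃⁻/NO is the cathode (higher E°), Cr³⁺/Cr the anode: E°cell = +0.97 − (-0.77) = +1.74 V, n = 3.
Overall: NO₃⁻(aq) + 4 H⁺(aq) + Cr(s) → NO(g) + 2 H₂O(l) + Cr³⁺(aq)
Q = P(NO)·[Cr³⁺] / ([NO₃⁻]·[H⁺]^4); log Q = -0.770.
E = E° − (0.0592/n) log Q = +1.74 − (0.0592/3)(-0.770) = +1.755 V.

+1.755 V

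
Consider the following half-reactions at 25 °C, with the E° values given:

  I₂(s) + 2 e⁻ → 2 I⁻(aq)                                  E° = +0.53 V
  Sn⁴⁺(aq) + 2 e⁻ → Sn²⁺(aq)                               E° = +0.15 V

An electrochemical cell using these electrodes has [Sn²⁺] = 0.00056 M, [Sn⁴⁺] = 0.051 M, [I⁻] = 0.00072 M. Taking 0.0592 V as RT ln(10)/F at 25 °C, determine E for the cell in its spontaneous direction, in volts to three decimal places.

+0.508 V

I₂/I⁻ is the cathode (higher E°), Sn⁴⁺/Sn²⁺ the anode: E°cell = +0.53 − (+0.15) = +0.38 V, n = 2.
Overall: I₂(s) + Sn²⁺(aq) → 2 I⁻(aq) + Sn⁴⁺(aq)
Q = [I⁻]^2·[Sn⁴⁺] / ([Sn²⁺]); log Q = -4.326.
E = E° − (0.0592/n) log Q = +0.38 − (0.0592/2)(-4.326) = +0.508 V.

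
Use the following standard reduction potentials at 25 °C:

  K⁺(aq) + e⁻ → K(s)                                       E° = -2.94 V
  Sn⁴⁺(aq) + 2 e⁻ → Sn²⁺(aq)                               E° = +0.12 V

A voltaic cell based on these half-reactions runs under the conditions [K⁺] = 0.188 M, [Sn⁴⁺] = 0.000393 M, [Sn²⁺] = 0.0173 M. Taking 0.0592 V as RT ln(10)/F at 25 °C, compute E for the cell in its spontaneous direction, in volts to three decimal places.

+3.054 V

Sn⁴⁺/Sn²⁺ is the cathode (higher E°), K⁺/K the anode: E°cell = +0.12 − (-2.94) = +3.06 V, n = 2.
Overall: Sn⁴⁺(aq) + 2 K(s) → Sn²⁺(aq) + 2 K⁺(aq)
Q = [Sn²⁺]·[K⁺]^2 / ([Sn⁴⁺]); log Q = 0.192.
E = E° − (0.0592/n) log Q = +3.06 − (0.0592/2)(0.192) = +3.054 V.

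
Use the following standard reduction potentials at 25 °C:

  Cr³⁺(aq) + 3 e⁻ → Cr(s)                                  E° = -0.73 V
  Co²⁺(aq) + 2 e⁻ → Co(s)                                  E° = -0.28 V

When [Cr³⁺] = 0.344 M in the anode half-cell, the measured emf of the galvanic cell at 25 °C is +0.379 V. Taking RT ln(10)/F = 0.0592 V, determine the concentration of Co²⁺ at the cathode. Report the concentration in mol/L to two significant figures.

Co²⁺/Co is the cathode, Cr³⁺/Cr the anode: E°cell = +0.45 V, n = 6.
Overall reaction: 3 Co²⁺(aq) + 2 Cr(s) → 3 Co(s) + 2 Cr³⁺(aq); Q = [Cr³⁺]^2/[Co²⁺]^3.
From E = E° − (0.0592/n) log Q: log Q = (E° − E)·n/0.0592 = (+0.45 − (+0.379))·6/0.0592 = 7.1959.
So 3·log[Co²⁺] = 2·log(0.344) − log Q = -0.9269 − (7.1959) = -8.1228; log[Co²⁺] = -8.1228 / 3 = -2.7076; [Co²⁺] = 10^(-2.7076) ≈ 0.0020 M.

0.0020 M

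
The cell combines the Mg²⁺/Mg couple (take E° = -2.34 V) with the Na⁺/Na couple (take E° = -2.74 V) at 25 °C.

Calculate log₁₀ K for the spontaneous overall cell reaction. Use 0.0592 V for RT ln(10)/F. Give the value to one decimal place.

13.5

Cathode: Mg²⁺/Mg; anode: Na⁺/Na. E°cell = +0.40 V, n = 2.
log K = nE°cell / 0.0592 = (2)(+0.40) / 0.0592 = 13.5.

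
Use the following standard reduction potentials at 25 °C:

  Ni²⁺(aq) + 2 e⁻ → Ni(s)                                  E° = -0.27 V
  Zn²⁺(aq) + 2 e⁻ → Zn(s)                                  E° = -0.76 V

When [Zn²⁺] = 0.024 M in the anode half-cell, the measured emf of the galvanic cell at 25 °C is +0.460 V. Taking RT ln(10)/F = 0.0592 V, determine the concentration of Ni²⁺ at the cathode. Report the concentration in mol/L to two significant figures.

0.0023 M

Ni²⁺/Ni is the cathode, Zn²⁺/Zn the anode: E°cell = +0.49 V, n = 2.
Overall reaction: Ni²⁺(aq) + Zn(s) → Ni(s) + Zn²⁺(aq); Q = [Zn²⁺]^1/[Ni²⁺]^1.
From E = E° − (0.0592/n) log Q: log Q = (E° − E)·n/0.0592 = (+0.49 − (+0.460))·2/0.0592 = 1.0135.
So 1·log[Ni²⁺] = 1·log(0.024) − log Q = -1.6198 − (1.0135) = -2.6333; [Ni²⁺] = 10^(-2.6333) ≈ 0.0023 M.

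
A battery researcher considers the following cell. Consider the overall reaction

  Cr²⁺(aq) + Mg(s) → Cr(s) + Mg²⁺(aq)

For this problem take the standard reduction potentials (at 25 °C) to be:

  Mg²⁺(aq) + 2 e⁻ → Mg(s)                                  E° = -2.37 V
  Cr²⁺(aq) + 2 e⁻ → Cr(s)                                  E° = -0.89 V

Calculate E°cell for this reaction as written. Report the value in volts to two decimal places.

The Cr²⁺/Cr couple has the higher reduction potential, so it is the cathode; Mg²⁺/Mg is oxidised at the anode.
E°cell = E°(cathode) − E°(anode) = (-0.89) − (-2.37) = +1.48 V.

+1.48 V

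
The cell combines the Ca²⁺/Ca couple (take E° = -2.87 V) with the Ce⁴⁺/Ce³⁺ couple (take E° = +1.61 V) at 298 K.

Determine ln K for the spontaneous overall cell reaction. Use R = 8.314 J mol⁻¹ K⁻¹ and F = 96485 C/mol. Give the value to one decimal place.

Cathode: Ce⁴⁺/Ce³⁺; anode: Ca²⁺/Ca. E°cell = (+1.61) − (-2.87) = +4.48 V, with n = 2.
ΔG° = −nFE° = −RT ln K, so ln K = nFE°/(RT) = (2)(96485)(+4.48) / ((8.314)(298)) = 348.933.

348.9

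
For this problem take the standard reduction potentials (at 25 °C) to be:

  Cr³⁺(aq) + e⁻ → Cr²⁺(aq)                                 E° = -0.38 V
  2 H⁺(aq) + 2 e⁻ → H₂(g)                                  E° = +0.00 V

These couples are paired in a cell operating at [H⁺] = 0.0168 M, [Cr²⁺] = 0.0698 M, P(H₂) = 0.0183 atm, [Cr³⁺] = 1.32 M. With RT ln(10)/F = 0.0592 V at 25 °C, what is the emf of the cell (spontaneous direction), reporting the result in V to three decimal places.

+0.251 V

H⁺/H₂ is the cathode (higher E°), Cr³⁺/Cr²⁺ the anode: E°cell = +0.00 − (-0.38) = +0.38 V, n = 2.
Overall: 2 H⁺(aq) + 2 Cr²⁺(aq) → H₂(g) + 2 Cr³⁺(aq)
Q = P(H₂)·[Cr³⁺]^2 / ([H⁺]^2·[Cr²⁺]^2); log Q = 4.365.
E = E° − (0.0592/n) log Q = +0.38 − (0.0592/2)(4.365) = +0.251 V.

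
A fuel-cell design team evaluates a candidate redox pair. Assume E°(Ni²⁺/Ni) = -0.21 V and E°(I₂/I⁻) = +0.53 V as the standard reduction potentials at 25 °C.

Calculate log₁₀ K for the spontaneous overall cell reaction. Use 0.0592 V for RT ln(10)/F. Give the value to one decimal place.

Cathode: I₂/I⁻; anode: Ni²⁺/Ni. E°cell = +0.74 V, n = 2.
log K = nE°cell / 0.0592 = (2)(+0.74) / 0.0592 = 25.0.

25.0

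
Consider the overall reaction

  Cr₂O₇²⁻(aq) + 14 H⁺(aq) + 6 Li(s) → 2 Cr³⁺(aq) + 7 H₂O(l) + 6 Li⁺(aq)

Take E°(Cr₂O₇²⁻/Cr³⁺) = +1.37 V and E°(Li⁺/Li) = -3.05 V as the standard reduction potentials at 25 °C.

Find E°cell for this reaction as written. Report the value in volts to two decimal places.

+4.42 V

The Cr₂O₇²⁻/Cr³⁺ couple has the higher reduction potential, so it is the cathode; Li⁺/Li is oxidised at the anode.
E°cell = E°(cathode) − E°(anode) = (+1.37) − (-3.05) = +4.42 V.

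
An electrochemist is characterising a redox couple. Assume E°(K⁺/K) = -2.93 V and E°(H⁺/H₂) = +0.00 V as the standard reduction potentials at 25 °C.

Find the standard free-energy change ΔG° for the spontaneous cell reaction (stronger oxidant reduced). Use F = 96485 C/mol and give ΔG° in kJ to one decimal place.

-565.4 kJ

H⁺/H₂ (E° = +0.00 V) is the cathode; K⁺/K (E° = -2.93 V) is the anode, so E°cell = +2.93 V.
Balancing electrons gives n = 2 (lcm of 2 and 1).
ΔG° = −nFE° = −(2)(96485)(+2.93) = -565,402 J = -565.4 kJ.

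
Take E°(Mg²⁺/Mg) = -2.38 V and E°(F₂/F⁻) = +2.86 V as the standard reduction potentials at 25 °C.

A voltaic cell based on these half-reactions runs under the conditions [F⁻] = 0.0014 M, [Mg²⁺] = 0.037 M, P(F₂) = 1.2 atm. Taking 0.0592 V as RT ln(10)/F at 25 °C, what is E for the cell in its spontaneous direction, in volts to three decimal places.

+5.454 V

F₂/F⁻ is the cathode (higher E°), Mg²⁺/Mg the anode: E°cell = +2.86 − (-2.38) = +5.24 V, n = 2.
Overall: F₂(g) + Mg(s) → 2 F⁻(aq) + Mg²⁺(aq)
Q = [F⁻]^2·[Mg²⁺] / (P(F₂)); log Q = -7.219.
E = E° − (0.0592/n) log Q = +5.24 − (0.0592/2)(-7.219) = +5.454 V.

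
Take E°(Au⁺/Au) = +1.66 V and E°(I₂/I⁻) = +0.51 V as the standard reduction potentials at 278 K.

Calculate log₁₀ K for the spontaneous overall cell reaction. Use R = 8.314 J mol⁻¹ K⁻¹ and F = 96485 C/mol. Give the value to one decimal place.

Cathode: Au⁺/Au; anode: I₂/I⁻. E°cell = (+1.66) − (+0.51) = +1.15 V, with n = 2.
ΔG° = −nFE° = −RT ln K, so ln K = nFE°/(RT) = (2)(96485)(+1.15) / ((8.314)(278)) = 96.014.
log₁₀ K = 96.014 / ln 10 = 41.7.

41.7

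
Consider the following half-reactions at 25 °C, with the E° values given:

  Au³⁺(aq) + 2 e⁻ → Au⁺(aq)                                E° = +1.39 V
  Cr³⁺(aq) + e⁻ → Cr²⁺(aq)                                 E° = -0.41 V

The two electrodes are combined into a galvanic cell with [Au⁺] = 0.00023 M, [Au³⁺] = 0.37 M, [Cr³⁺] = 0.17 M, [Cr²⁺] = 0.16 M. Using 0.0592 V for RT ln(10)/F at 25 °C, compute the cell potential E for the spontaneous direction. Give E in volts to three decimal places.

Au³⁺/Au⁺ is the cathode (higher E°), Cr³⁺/Cr²⁺ the anode: E°cell = +1.39 − (-0.41) = +1.80 V, n = 2.
Overall: Au³⁺(aq) + 2 Cr²⁺(aq) → Au⁺(aq) + 2 Cr³⁺(aq)
Q = [Au⁺]·[Cr³⁺]^2 / ([Au³⁺]·[Cr²⁺]^2); log Q = -3.154.
E = E° − (0.0592/n) log Q = +1.80 − (0.0592/2)(-3.154) = +1.893 V.

+1.893 V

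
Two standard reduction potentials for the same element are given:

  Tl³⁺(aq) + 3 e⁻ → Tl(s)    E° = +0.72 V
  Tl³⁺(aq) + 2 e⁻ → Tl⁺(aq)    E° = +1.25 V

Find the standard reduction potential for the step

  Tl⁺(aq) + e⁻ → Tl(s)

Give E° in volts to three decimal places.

-0.340 V

Sequential free energies add, so n₃E°₃ = n₁E°₁ + n₂E°₂.
With n₃ = 3, and the known step contributing 2×(+1.25) V, the unknown satisfies 1·E° = 3×(+0.72) − 2×(+1.25) = -0.340.
E° = -0.340 / 1 = -0.340 V.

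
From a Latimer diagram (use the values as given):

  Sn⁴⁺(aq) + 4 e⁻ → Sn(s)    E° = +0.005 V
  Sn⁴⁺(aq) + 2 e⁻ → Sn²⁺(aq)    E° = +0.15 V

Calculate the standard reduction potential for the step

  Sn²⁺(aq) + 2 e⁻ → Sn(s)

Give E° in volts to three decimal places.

Sequential free energies add, so n₃E°₃ = n₁E°₁ + n₂E°₂.
With n₃ = 4, and the known step contributing 2×(+0.15) V, the unknown satisfies 2·E° = 4×(+0.005) − 2×(+0.15) = -0.280.
E° = -0.280 / 2 = -0.140 V.

-0.140 V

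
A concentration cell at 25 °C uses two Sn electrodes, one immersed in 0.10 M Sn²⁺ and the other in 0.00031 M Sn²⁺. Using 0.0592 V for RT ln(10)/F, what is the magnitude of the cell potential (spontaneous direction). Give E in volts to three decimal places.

For a concentration cell E°cell = 0. The 0.10 M side is the cathode (reduction is favoured where [Sn²⁺] is higher).
With n = 2, E = −(0.0592/2) log([Sn²⁺]ₐₙ/[Sn²⁺]꜀ₐₜ) = −(0.0592/2) log(0.00031/0.1) = −(0.0592/2)(-2.509) = +0.074 V.

+0.074 V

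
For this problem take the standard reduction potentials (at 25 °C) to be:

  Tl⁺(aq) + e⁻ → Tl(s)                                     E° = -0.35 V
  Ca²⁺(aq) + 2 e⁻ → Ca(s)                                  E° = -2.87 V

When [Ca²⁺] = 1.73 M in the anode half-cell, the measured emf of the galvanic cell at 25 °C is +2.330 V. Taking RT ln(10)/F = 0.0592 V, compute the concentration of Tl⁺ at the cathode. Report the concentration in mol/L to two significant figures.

0.00081 M

Tl⁺/Tl is the cathode, Ca²⁺/Ca the anode: E°cell = +2.52 V, n = 2.
Overall reaction: 2 Tl⁺(aq) + Ca(s) → 2 Tl(s) + Ca²⁺(aq); Q = [Ca²⁺]^1/[Tl⁺]^2.
From E = E° − (0.0592/n) log Q: log Q = (E° − E)·n/0.0592 = (+2.52 − (+2.330))·2/0.0592 = 6.4189.
So 2·log[Tl⁺] = 1·log(1.73) − log Q = 0.2380 − (6.4189) = -6.1809; log[Tl⁺] = -6.1809 / 2 = -3.0905; [Tl⁺] = 10^(-3.0905) ≈ 0.00081 M.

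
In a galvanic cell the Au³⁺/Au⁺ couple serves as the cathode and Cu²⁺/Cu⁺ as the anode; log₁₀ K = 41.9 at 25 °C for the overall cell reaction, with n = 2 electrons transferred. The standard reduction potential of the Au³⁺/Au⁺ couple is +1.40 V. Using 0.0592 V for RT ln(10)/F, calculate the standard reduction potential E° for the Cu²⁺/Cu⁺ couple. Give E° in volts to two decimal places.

+0.16 V

E°cell = (0.0592/n)·log K = (0.0592/2)(41.9) = +1.240 V.
Since Au³⁺/Au⁺ is the cathode and Cu²⁺/Cu⁺ the anode, E°cell = E°(Au³⁺/Au⁺) − E°(Cu²⁺/Cu⁺).
So E°(Cu²⁺/Cu⁺) = E°(Au³⁺/Au⁺) − E°cell = (+1.40) − (+1.240) = +0.16 V.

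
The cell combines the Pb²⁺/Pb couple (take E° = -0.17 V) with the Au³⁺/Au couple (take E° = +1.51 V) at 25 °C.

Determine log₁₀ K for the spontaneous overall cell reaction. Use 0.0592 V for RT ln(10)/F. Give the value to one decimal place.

170.3

Cathode: Au³⁺/Au; anode: Pb²⁺/Pb. E°cell = +1.68 V, n = 6.
log K = nE°cell / 0.0592 = (6)(+1.68) / 0.0592 = 170.3.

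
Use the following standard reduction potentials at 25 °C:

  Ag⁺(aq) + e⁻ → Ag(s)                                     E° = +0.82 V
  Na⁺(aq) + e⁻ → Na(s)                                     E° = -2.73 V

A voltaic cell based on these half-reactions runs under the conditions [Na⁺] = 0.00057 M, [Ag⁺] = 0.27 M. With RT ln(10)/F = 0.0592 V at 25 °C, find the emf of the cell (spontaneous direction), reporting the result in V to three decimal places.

Ag⁺/Ag is the cathode (higher E°), Na⁺/Na the anode: E°cell = +0.82 − (-2.73) = +3.55 V, n = 1.
Overall: Ag⁺(aq) + Na(s) → Ag(s) + Na⁺(aq)
Q = [Na⁺] / ([Ag⁺]); log Q = -2.675.
E = E° − (0.0592/n) log Q = +3.55 − (0.0592/1)(-2.675) = +3.708 V.

+3.708 V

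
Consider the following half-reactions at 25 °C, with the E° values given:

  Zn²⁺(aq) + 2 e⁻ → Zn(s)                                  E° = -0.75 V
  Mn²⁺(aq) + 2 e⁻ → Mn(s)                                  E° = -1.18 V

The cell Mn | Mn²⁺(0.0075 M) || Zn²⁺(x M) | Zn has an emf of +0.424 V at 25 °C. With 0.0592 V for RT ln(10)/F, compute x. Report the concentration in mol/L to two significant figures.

Zn²⁺/Zn is the cathode, Mn²⁺/Mn the anode: E°cell = +0.43 V, n = 2.
Overall reaction: Zn²⁺(aq) + Mn(s) → Zn(s) + Mn²⁺(aq); Q = [Mn²⁺]^1/[Zn²⁺]^1.
From E = E° − (0.0592/n) log Q: log Q = (E° − E)·n/0.0592 = (+0.43 − (+0.424))·2/0.0592 = 0.2027.
So 1·log[Zn²⁺] = 1·log(0.0075) − log Q = -2.1249 − (0.2027) = -2.3276; [Zn²⁺] = 10^(-2.3276) ≈ 0.0047 M.

0.0047 M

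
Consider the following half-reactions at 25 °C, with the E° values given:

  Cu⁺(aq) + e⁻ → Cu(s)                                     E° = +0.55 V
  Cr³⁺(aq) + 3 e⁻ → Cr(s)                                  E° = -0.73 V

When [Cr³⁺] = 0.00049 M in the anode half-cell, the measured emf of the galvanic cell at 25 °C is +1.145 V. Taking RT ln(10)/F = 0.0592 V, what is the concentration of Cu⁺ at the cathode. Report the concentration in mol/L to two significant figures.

0.00041 M

Cu⁺/Cu is the cathode, Cr³⁺/Cr the anode: E°cell = +1.28 V, n = 3.
Overall reaction: 3 Cu⁺(aq) + Cr(s) → 3 Cu(s) + Cr³⁺(aq); Q = [Cr³⁺]^1/[Cu⁺]^3.
From E = E° − (0.0592/n) log Q: log Q = (E° − E)·n/0.0592 = (+1.28 − (+1.145))·3/0.0592 = 6.8412.
So 3·log[Cu⁺] = 1·log(0.00049) − log Q = -3.3098 − (6.8412) = -10.1510; log[Cu⁺] = -10.1510 / 3 = -3.3837; [Cu⁺] = 10^(-3.3837) ≈ 0.00041 M.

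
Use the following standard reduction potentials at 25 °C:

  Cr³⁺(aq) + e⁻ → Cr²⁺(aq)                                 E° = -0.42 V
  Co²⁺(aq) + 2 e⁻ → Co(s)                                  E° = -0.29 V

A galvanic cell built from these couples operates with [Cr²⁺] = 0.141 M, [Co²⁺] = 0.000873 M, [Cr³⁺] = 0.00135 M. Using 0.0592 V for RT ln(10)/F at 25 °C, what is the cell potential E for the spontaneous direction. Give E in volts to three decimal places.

Co²⁺/Co is the cathode (higher E°), Cr³⁺/Cr²⁺ the anode: E°cell = -0.29 − (-0.42) = +0.13 V, n = 2.
Overall: Co²⁺(aq) + 2 Cr²⁺(aq) → Co(s) + 2 Cr³⁺(aq)
Q = [Cr³⁺]^2 / ([Co²⁺]·[Cr²⁺]^2); log Q = -0.979.
E = E° − (0.0592/n) log Q = +0.13 − (0.0592/2)(-0.979) = +0.159 V.

+0.159 V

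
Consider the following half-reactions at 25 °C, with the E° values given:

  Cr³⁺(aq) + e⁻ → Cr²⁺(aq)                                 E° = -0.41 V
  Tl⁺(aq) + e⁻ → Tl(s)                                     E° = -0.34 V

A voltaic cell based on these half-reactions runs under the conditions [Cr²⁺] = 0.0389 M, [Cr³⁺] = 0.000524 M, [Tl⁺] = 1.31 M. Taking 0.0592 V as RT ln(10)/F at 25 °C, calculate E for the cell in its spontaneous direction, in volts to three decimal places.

+0.188 V

Tl⁺/Tl is the cathode (higher E°), Cr³⁺/Cr²⁺ the anode: E°cell = -0.34 − (-0.41) = +0.07 V, n = 1.
Overall: Tl⁺(aq) + Cr²⁺(aq) → Tl(s) + Cr³⁺(aq)
Q = [Cr³⁺] / ([Tl⁺]·[Cr²⁺]); log Q = -1.988.
E = E° − (0.0592/n) log Q = +0.07 − (0.0592/1)(-1.988) = +0.188 V.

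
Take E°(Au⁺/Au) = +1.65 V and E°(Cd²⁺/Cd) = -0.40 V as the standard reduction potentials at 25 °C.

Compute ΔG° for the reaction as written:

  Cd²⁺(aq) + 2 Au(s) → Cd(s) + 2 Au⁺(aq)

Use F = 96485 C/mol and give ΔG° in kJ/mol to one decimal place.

As written, Cd²⁺/Cd is reduced (cathode) and Au⁺/Au is oxidised (anode), so E°cell = (-0.40) − (+1.65) = -2.05 V.
Balancing electrons gives n = 2.
ΔG° = −nFE° = −(2)(96485)(-2.05) = 395,588 J = +395.6 kJ/mol.

+395.6 kJ/mol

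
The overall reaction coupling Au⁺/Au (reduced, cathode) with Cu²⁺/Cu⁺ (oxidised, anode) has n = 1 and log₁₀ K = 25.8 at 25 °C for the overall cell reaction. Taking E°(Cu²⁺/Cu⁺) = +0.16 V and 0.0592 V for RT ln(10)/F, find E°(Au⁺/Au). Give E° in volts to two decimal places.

+1.69 V

E°cell = (0.0592/n)·log K = (0.0592/1)(25.8) = +1.527 V.
Since Au⁺/Au is the cathode and Cu²⁺/Cu⁺ the anode, E°cell = E°(Au⁺/Au) − E°(Cu²⁺/Cu⁺).
So E°(Au⁺/Au) = E°cell + E°(Cu²⁺/Cu⁺) = +1.527 + (+0.16) = +1.69 V.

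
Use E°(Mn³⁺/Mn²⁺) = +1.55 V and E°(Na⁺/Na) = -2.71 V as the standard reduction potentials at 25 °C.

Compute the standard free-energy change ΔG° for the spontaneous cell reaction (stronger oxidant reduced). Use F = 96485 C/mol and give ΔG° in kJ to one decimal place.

Mn³⁺/Mn²⁺ (E° = +1.55 V) is the cathode; Na⁺/Na (E° = -2.71 V) is the anode, so E°cell = +4.26 V.
Balancing electrons gives n = 1 (lcm of 1 and 1).
ΔG° = −nFE° = −(1)(96485)(+4.26) = -411,026 J = -411.0 kJ.

-411.0 kJ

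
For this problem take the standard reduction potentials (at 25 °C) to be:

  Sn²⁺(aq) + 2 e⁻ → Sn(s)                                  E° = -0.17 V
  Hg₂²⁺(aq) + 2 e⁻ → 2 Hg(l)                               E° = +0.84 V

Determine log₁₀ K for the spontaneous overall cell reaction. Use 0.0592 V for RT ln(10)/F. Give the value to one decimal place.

Cathode: Hg₂²⁺/Hg; anode: Sn²⁺/Sn. E°cell = +1.01 V, n = 2.
log K = nE°cell / 0.0592 = (2)(+1.01) / 0.0592 = 34.1.

34.1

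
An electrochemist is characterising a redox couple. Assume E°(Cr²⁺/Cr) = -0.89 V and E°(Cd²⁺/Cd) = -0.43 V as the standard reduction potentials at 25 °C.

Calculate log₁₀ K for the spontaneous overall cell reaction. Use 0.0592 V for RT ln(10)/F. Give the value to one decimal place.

Cathode: Cd²⁺/Cd; anode: Cr²⁺/Cr. E°cell = +0.46 V, n = 2.
log K = nE°cell / 0.0592 = (2)(+0.46) / 0.0592 = 15.5.

15.5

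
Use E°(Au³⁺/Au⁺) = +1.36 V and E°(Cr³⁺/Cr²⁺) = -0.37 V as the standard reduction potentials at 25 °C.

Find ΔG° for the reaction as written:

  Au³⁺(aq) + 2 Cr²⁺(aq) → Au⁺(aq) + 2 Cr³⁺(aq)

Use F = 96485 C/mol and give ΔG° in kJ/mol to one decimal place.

As written, Au³⁺/Au⁺ is reduced (cathode) and Cr³⁺/Cr²⁺ is oxidised (anode), so E°cell = (+1.36) − (-0.37) = +1.73 V.
Balancing electrons gives n = 2.
ΔG° = −nFE° = −(2)(96485)(+1.73) = -333,838 J = -333.8 kJ/mol.

-333.8 kJ/mol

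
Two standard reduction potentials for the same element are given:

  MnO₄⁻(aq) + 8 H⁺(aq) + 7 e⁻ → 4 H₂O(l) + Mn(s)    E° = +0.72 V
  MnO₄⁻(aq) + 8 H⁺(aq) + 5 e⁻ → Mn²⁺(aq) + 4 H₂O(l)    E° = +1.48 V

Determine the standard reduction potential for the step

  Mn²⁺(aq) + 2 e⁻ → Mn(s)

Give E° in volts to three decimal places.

-1.180 V

Sequential free energies add, so n₃E°₃ = n₁E°₁ + n₂E°₂.
With n₃ = 7, and the known step contributing 5×(+1.48) V, the unknown satisfies 2·E° = 7×(+0.72) − 5×(+1.48) = -2.360.
E° = -2.360 / 2 = -1.180 V.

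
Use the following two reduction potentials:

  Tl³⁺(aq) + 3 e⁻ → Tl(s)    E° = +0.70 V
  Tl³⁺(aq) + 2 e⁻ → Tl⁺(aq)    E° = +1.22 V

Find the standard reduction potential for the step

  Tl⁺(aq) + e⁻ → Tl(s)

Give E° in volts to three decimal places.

Sequential free energies add, so n₃E°₃ = n₁E°₁ + n₂E°₂.
With n₃ = 3, and the known step contributing 2×(+1.22) V, the unknown satisfies 1·E° = 3×(+0.70) − 2×(+1.22) = -0.340.
E° = -0.340 / 1 = -0.340 V.

-0.340 V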